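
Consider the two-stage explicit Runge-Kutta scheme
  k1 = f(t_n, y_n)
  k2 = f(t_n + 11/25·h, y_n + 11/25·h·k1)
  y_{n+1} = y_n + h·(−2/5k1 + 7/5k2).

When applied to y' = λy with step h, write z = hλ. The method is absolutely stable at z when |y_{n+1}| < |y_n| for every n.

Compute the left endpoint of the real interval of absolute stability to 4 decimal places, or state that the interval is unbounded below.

On y'=λy, z=hλ:
  k1=λy_n ⇒ h·k1=z·y_n;  k2=λ(1+11/25z)y_n ⇒ h·k2=z(1+11/25z)y_n
  y_{n+1}/y_n = 1 − 2/5z + 7/5z(1+11/25z) = 1 + z + 77/125z²
  Hence R(z) = 1 + z + 77/125z².

Boundary: |R(x)|=1, x<0.
x=-1.26: |R|=0.7180
R=1: x+77/125x²=0 ⇒ x=−125/77=-1.6234; min R=1−1/(4·77/125)=0.5942>−1
Confirm numerically:
  x=-1.574: |R|=0.95213 <1
  x=-1.383: |R|=0.79522 <1
  x=-1.055: |R|=0.63062 <1
  x=-0.877: |R|=0.59678 <1
  x=-2.048: |R|=1.53569 >1
  x=-1.825: |R|=1.22666 >1
So |R|<1 on (-1.6234, 0).

left endpoint -1.6234.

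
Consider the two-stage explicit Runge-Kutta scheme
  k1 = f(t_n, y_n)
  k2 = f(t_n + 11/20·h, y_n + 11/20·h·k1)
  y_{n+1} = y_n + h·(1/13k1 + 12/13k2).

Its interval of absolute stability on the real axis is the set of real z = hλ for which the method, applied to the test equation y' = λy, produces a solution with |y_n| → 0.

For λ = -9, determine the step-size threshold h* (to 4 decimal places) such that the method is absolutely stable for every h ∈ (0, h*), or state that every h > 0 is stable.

(-1.9697,0); λ=-9 ⇒ h* = (65/33)/9 = 0.2189.

On y'=λy, z=hλ:
  k1=λy_n ⇒ h·k1=z·y_n;  k2=λ(1+11/20z)y_n ⇒ h·k2=z(1+11/20z)y_n
  y_{n+1}/y_n = 1 + 1/13z + 12/13z(1+11/20z) = 1 + z + 33/65z²
  ⇒ R(z) = 1 + z + 33/65z².

Boundary: |R(x)|=1, x<0.
x=-0.44: |R|=0.6583
R=1: x+33/65x²=0 ⇒ x=−65/33=-1.9697; min R=1−1/(4·33/65)=0.5076>−1
Confirm numerically:
  x=-1.782: |R|=0.83019 <1
  x=-1.516: |R|=0.65081 <1
  x=-1.178: |R|=0.52652 <1
  x=-0.972: |R|=0.50766 <1
  x=-2.317: |R|=1.40854 >1
  x=-2.303: |R|=1.38970 >1
  x=-2.071: |R|=1.10651 >1
So |R|<1 on (-1.9697, 0).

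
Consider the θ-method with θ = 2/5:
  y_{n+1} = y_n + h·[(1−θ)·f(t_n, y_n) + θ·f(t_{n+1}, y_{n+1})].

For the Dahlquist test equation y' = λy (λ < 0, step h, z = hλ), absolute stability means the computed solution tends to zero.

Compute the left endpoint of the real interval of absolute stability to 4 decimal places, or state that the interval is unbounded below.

Set f=λy, z=hλ:
  y_{n+1} = y_n + z·[3/5·y_n + 2/5·y_{n+1}] ⇒ (1 − 2/5z)y_{n+1} = (1 + 3/5z)y_n
  ⇒ R(z) = (1 + 3/5z)/(1 − 2/5z).

Solve |R(x)|<1 on ℝ⁻.
x=-0.77: |R|=0.4113
R=−1: 1+3/5x = −1+2/5x ⇒ -1/5x=2 ⇒ x=2/(-1/5)=-10.0000
Confirm numerically:
  x=-7.927: |R|=0.90059 <1
  x=-6.408: |R|=0.79838 <1
  x=-6.375: |R|=0.79577 <1
  x=-6.096: |R|=0.77292 <1
  x=-10.322: |R|=1.01256 >1
  x=-10.294: |R|=1.01149 >1
Interval (-10.0000, 0).

z* = -10.0000.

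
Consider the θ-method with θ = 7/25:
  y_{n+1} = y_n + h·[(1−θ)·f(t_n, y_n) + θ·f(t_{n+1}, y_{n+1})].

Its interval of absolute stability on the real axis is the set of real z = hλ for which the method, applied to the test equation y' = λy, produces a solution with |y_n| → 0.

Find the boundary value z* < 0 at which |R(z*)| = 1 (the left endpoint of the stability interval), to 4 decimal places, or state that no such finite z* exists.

On y'=λy, z=hλ:
  y_{n+1} = y_n + z·[18/25·y_n + 7/25·y_{n+1}] ⇒ (1 − 7/25z)y_{n+1} = (1 + 18/25z)y_n
  R(z) = (1 + 18/25z)/(1 − 7/25z).

Need |R(x)|<1, x<0.
x=-0.54: |R|=0.5309
R=−1: 1+18/25x = −1+7/25x ⇒ -11/25x=2 ⇒ x=2/(-11/25)=-4.5455
Confirm numerically:
  x=-3.740: |R|=0.82689 <1
  x=-3.656: |R|=0.80661 <1
  x=-3.360: |R|=0.73124 <1
  x=-2.289: |R|=0.39495 <1
  x=-4.803: |R|=1.04833 >1
  x=-4.634: |R|=1.01696 >1
So |R|<1 on (-4.5455, 0).

left endpoint -4.5455.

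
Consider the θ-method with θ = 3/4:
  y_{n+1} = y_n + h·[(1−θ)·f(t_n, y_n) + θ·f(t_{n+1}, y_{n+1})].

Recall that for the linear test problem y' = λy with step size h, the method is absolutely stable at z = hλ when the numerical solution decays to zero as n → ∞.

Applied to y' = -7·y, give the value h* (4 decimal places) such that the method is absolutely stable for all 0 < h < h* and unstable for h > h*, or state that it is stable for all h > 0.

interval (−∞, 0). Any h>0 works for λ=-7.

With y'=λy (z=hλ):
  y_{n+1} = y_n + z·[1/4·y_n + 3/4·y_{n+1}] ⇒ (1 − 3/4z)y_{n+1} = (1 + 1/4z)y_n
  so R(z) = (1 + 1/4z)/(1 − 3/4z).

Solve |R(x)|<1 on ℝ⁻.
x=-1.53: |R|=0.2875
x=-2: |R|=0.2000
x=-10: |R|=0.1765
x=-100: |R|=0.3158
θ=3/4≥1/2 ⇒ |1+1/4x|<|1−3/4x| ∀x<0 ⇒ stable on all of ℝ⁻.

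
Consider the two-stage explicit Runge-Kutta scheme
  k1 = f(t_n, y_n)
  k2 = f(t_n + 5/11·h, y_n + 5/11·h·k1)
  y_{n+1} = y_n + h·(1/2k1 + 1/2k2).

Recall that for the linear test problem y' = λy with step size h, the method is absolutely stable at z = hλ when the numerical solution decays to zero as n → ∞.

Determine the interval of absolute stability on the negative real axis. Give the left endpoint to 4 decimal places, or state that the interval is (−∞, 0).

With y'=λy (z=hλ):
  k1=λy_n ⇒ h·k1=z·y_n;  k2=λ(1+5/11z)y_n ⇒ h·k2=z(1+5/11z)y_n
  y_{n+1}/y_n = 1 + 1/2z + 1/2z(1+5/11z) = 1 + z + 5/22z²
  so R(z) = 1 + z + 5/22z².

Need |R(x)|<1, x<0.
x=-0.61: |R|=0.4746
R=1: x+5/22x²=0 ⇒ x=−22/5=-4.4000; min R=1−1/(4·5/22)=-0.1000>−1
Confirm numerically:
  x=-3.592: |R|=0.34038 <1
  x=-2.832: |R|=0.00922 <1
  x=-2.741: |R|=0.03348 <1
  x=-2.594: |R|=0.06472 <1
  x=-4.851: |R|=1.49723 >1
  x=-4.507: |R|=1.10960 >1
So |R|<1 on (-4.4000, 0).

(-4.4000, 0).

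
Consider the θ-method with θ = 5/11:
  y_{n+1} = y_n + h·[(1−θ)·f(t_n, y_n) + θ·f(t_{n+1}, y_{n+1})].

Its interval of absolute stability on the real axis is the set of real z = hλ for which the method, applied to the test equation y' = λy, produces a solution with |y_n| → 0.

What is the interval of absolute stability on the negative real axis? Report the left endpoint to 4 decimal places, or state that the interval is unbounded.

z∈(-22.0000,0).

Test eqn y'=λy, z=hλ:
  y_{n+1} = y_n + z·[6/11·y_n + 5/11·y_{n+1}] ⇒ (1 − 5/11z)y_{n+1} = (1 + 6/11z)y_n
  R(z) = (1 + 6/11z)/(1 − 5/11z).

Solve |R(x)|<1 on ℝ⁻.
x=-0.7: |R|=0.4690
R=−1: 1+6/11x = −1+5/11x ⇒ -1/11x=2 ⇒ x=2/(-1/11)=-22.0000
Confirm numerically:
  x=-16.291: |R|=0.93825 <1
  x=-16.267: |R|=0.93791 <1
  x=-12.174: |R|=0.86328 <1
  x=-22.467: |R|=1.00379 >1
  x=-22.185: |R|=1.00152 >1
  x=-22.180: |R|=1.00148 >1
Interval (-22.0000, 0).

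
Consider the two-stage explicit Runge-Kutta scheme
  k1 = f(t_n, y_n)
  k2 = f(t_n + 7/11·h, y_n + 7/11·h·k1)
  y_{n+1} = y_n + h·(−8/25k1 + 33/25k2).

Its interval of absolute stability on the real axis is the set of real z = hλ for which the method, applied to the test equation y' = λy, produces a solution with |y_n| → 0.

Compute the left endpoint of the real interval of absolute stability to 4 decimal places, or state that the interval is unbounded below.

left endpoint -1.1905.

On y'=λy, z=hλ:
  k1=λy_n ⇒ h·k1=z·y_n;  k2=λ(1+7/11z)y_n ⇒ h·k2=z(1+7/11z)y_n
  y_{n+1}/y_n = 1 − 8/25z + 33/25z(1+7/11z) = 1 + z + 21/25z²
  Hence R(z) = 1 + z + 21/25z².

Find x<0 with |R(x)|<1.
x=-0.42: |R|=0.7282
R=1: x+21/25x²=0 ⇒ x=−25/21=-1.1905; min R=1−1/(4·21/25)=0.7024>−1
Confirm numerically:
  x=-0.950: |R|=0.80810 <1
  x=-0.938: |R|=0.80107 <1
  x=-0.887: |R|=0.77389 <1
  x=-0.870: |R|=0.76580 <1
  x=-1.701: |R|=1.72946 >1
  x=-1.503: |R|=1.39457 >1
  x=-1.293: |R|=1.11135 >1
Stable set (-1.1905, 0).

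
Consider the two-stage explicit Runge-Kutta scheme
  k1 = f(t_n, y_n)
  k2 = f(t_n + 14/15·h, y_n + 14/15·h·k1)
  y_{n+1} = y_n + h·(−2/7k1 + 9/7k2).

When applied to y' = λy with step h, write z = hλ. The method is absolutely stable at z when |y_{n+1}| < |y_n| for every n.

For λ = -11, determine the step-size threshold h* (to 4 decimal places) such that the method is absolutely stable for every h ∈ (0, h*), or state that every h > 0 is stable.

With y'=λy (z=hλ):
  k1=λy_n ⇒ h·k1=z·y_n;  k2=λ(1+14/15z)y_n ⇒ h·k2=z(1+14/15z)y_n
  y_{n+1}/y_n = 1 − 2/7z + 9/7z(1+14/15z) = 1 + z + 6/5z²
  R(z) = 1 + z + 6/5z².

Boundary: |R(x)|=1, x<0.
x=-1.62: |R|=2.5293
R=1: x+6/5x²=0 ⇒ x=−5/6=-0.8333; min R=1−1/(4·6/5)=0.7917>−1
Confirm numerically:
  x=-0.714: |R|=0.89776 <1
  x=-0.711: |R|=0.89563 <1
  x=-0.465: |R|=0.79447 <1
  x=-0.413: |R|=0.79168 <1
  x=-1.135: |R|=1.41087 >1
  x=-1.081: |R|=1.32127 >1
  x=-0.930: |R|=1.10788 >1
Stable set (-0.8333, 0).

(-0.8333,0); λ=-11 ⇒ h* = (5/6)/11 = 0.0758.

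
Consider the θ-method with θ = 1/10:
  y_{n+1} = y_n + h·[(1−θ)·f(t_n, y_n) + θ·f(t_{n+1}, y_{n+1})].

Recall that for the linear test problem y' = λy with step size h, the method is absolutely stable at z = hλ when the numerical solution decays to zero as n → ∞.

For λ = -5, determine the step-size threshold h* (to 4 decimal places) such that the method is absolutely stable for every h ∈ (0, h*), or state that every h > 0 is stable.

(-2.5000,0); λ=-5 ⇒ h* = (5/2)/5 = 0.5000.

Test eqn y'=λy, z=hλ:
  y_{n+1} = y_n + z·[9/10·y_n + 1/10·y_{n+1}] ⇒ (1 − 1/10z)y_{n+1} = (1 + 9/10z)y_n
  so R(z) = (1 + 9/10z)/(1 − 1/10z).

Solve |R(x)|<1 on ℝ⁻.
x=-1.33: |R|=0.1739
R=−1: 1+9/10x = −1+1/10x ⇒ -4/5x=2 ⇒ x=2/(-4/5)=-2.5000
Confirm numerically:
  x=-2.200: |R|=0.80328 <1
  x=-2.116: |R|=0.74645 <1
  x=-1.773: |R|=0.50599 <1
  x=-3.098: |R|=1.36525 >1
  x=-3.035: |R|=1.32835 >1
So |R|<1 on (-2.5000, 0).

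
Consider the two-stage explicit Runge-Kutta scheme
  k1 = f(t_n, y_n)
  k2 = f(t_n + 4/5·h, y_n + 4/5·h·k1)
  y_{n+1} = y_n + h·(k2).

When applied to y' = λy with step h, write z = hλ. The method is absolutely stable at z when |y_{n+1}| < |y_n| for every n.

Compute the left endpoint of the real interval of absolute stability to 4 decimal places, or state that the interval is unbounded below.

z* = -1.2500.

Test eqn y'=λy, z=hλ:
  k1=λy_n ⇒ h·k1=z·y_n;  k2=λ(1+4/5z)y_n ⇒ h·k2=z(1+4/5z)y_n
  y_{n+1}/y_n = 1 + z(1+4/5z) = 1 + z + 4/5z²
  R(z) = 1 + z + 4/5z².

Solve |R(x)|<1 on ℝ⁻.
x=-0.98: |R|=0.7883
R=1: x+4/5x²=0 ⇒ x=−5/4=-1.2500; min R=1−1/(4·4/5)=0.6875>−1
Confirm numerically:
  x=-1.023: |R|=0.81422 <1
  x=-0.767: |R|=0.70363 <1
  x=-0.649: |R|=0.68796 <1
  x=-0.645: |R|=0.68782 <1
  x=-1.695: |R|=1.60342 >1
  x=-1.686: |R|=1.58808 >1
  x=-1.543: |R|=1.36168 >1
So |R|<1 on (-1.2500, 0).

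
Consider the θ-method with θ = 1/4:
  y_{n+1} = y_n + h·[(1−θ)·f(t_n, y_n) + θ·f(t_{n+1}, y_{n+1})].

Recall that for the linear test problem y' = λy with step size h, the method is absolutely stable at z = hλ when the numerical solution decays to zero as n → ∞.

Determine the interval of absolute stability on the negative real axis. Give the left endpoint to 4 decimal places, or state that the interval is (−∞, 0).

Set f=λy, z=hλ:
  y_{n+1} = y_n + z·[3/4·y_n + 1/4·y_{n+1}] ⇒ (1 − 1/4z)y_{n+1} = (1 + 3/4z)y_n
  ⇒ R(z) = (1 + 3/4z)/(1 − 1/4z).

Boundary: |R(x)|=1, x<0.
x=-1.54: |R|=0.1119
R=−1: 1+3/4x = −1+1/4x ⇒ -1/2x=2 ⇒ x=2/(-1/2)=-4.0000
Confirm numerically:
  x=-3.921: |R|=0.98005 <1
  x=-3.641: |R|=0.90603 <1
  x=-3.100: |R|=0.74648 <1
  x=-2.791: |R|=0.64394 <1
  x=-4.119: |R|=1.02931 >1
  x=-4.061: |R|=1.01513 >1
Interval (-4.0000, 0).

(-4.0000, 0).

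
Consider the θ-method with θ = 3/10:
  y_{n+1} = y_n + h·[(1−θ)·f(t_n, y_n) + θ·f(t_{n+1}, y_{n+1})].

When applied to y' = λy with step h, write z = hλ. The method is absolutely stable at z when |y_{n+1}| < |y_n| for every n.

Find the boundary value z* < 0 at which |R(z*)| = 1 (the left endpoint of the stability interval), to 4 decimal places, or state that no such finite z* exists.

left endpoint -5.0000.

Test eqn y'=λy, z=hλ:
  y_{n+1} = y_n + z·[7/10·y_n + 3/10·y_{n+1}] ⇒ (1 − 3/10z)y_{n+1} = (1 + 7/10z)y_n
  ⇒ R(z) = (1 + 7/10z)/(1 − 3/10z).

Find x<0 with |R(x)|<1.
x=-0.8: |R|=0.3548
R=−1: 1+7/10x = −1+3/10x ⇒ -2/5x=2 ⇒ x=2/(-2/5)=-5.0000
Confirm numerically:
  x=-4.120: |R|=0.84258 <1
  x=-3.827: |R|=0.78157 <1
  x=-3.471: |R|=0.70039 <1
  x=-2.363: |R|=0.38276 <1
  x=-5.377: |R|=1.05771 >1
  x=-5.315: |R|=1.04856 >1
So |R|<1 on (-5.0000, 0).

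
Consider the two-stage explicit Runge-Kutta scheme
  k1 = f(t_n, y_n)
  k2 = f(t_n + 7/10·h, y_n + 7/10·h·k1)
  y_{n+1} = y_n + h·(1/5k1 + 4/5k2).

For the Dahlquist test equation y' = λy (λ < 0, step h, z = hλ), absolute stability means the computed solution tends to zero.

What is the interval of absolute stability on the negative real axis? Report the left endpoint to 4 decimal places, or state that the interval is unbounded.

With y'=λy (z=hλ):
  k1=λy_n ⇒ h·k1=z·y_n;  k2=λ(1+7/10z)y_n ⇒ h·k2=z(1+7/10z)y_n
  y_{n+1}/y_n = 1 + 1/5z + 4/5z(1+7/10z) = 1 + z + 14/25z²
  so R(z) = 1 + z + 14/25z².

Solve |R(x)|<1 on ℝ⁻.
x=-0.69: |R|=0.5766
R=1: x+14/25x²=0 ⇒ x=−25/14=-1.7857; min R=1−1/(4·14/25)=0.5536>−1
Confirm numerically:
  x=-1.154: |R|=0.59176 <1
  x=-1.032: |R|=0.56441 <1
  x=-0.916: |R|=0.55387 <1
  x=-2.181: |R|=1.48279 >1
  x=-1.943: |R|=1.17114 >1
  x=-1.820: |R|=1.03494 >1
Interval (-1.7857, 0).

(-1.7857, 0).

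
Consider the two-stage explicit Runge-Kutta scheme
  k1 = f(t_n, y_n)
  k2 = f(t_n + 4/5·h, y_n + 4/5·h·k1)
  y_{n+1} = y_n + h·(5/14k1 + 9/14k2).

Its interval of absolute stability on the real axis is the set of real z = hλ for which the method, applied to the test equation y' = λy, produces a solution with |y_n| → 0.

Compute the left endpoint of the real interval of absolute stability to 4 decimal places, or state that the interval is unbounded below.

z* = -1.9444.

Set f=λy, z=hλ:
  k1=λy_n ⇒ h·k1=z·y_n;  k2=λ(1+4/5z)y_n ⇒ h·k2=z(1+4/5z)y_n
  y_{n+1}/y_n = 1 + 5/14z + 9/14z(1+4/5z) = 1 + z + 18/35z²
  R(z) = 1 + z + 18/35z².

Solve |R(x)|<1 on ℝ⁻.
x=-0.99: |R|=0.5141
R=1: x+18/35x²=0 ⇒ x=−35/18=-1.9444; min R=1−1/(4·18/35)=0.5139>−1
Confirm numerically:
  x=-1.423: |R|=0.61839 <1
  x=-1.221: |R|=0.54572 <1
  x=-1.217: |R|=0.54470 <1
  x=-1.005: |R|=0.51444 <1
  x=-2.428: |R|=1.60381 >1
  x=-2.323: |R|=1.45225 >1
  x=-2.313: |R|=1.43841 >1
So |R|<1 on (-1.9444, 0).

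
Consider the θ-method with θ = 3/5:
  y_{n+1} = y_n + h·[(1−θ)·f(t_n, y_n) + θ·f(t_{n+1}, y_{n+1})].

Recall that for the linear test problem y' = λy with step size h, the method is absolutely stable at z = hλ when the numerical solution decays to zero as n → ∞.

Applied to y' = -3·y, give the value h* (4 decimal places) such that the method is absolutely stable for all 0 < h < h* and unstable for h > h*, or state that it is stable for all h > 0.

(−∞, 0) — no finite endpoint. Any h>0 works for λ=-3.

Set f=λy, z=hλ:
  y_{n+1} = y_n + z·[2/5·y_n + 3/5·y_{n+1}] ⇒ (1 − 3/5z)y_{n+1} = (1 + 2/5z)y_n
  R(z) = (1 + 2/5z)/(1 − 3/5z).

Need |R(x)|<1, x<0.
x=-1.8: |R|=0.1346
x=-2: |R|=0.0909
x=-10: |R|=0.4286
x=-100: |R|=0.6393
θ=3/5≥1/2 ⇒ |1+2/5x|<|1−3/5x| ∀x<0 ⇒ stable on all of ℝ⁻.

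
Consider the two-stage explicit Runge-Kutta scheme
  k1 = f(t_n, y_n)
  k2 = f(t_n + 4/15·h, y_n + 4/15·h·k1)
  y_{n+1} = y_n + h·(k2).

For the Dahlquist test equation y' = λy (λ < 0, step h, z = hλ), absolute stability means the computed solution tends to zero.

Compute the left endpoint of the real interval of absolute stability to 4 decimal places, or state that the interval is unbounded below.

With y'=λy (z=hλ):
  k1=λy_n ⇒ h·k1=z·y_n;  k2=λ(1+4/15z)y_n ⇒ h·k2=z(1+4/15z)y_n
  y_{n+1}/y_n = 1 + z(1+4/15z) = 1 + z + 4/15z²
  Hence R(z) = 1 + z + 4/15z².

Need |R(x)|<1, x<0.
x=-1.29: |R|=0.1538
R=1: x+4/15x²=0 ⇒ x=−15/4=-3.7500; min R=1−1/(4·4/15)=0.0625>−1
Confirm numerically:
  x=-3.525: |R|=0.78850 <1
  x=-2.207: |R|=0.09189 <1
  x=-2.082: |R|=0.07393 <1
  x=-4.252: |R|=1.56920 >1
  x=-4.124: |R|=1.41130 >1
  x=-4.057: |R|=1.33213 >1
Stable set (-3.7500, 0).

z* = -3.7500.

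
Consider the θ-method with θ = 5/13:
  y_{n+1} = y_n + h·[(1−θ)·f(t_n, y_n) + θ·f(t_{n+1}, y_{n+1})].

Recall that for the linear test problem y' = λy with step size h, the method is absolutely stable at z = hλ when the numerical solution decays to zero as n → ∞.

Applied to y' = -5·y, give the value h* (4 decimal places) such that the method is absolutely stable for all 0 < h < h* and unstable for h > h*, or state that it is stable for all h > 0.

(-8.6667,0); λ=-5 ⇒ h* = (26/3)/5 = 1.7333.

With y'=λy (z=hλ):
  y_{n+1} = y_n + z·[8/13·y_n + 5/13·y_{n+1}] ⇒ (1 − 5/13z)y_{n+1} = (1 + 8/13z)y_n
  ⇒ R(z) = (1 + 8/13z)/(1 − 5/13z).

Boundary: |R(x)|=1, x<0.
x=-1.76: |R|=0.0495
R=−1: 1+8/13x = −1+5/13x ⇒ -3/13x=2 ⇒ x=2/(-3/13)=-8.6667
Confirm numerically:
  x=-4.611: |R|=0.66254 <1
  x=-4.427: |R|=0.63800 <1
  x=-4.354: |R|=0.62790 <1
  x=-3.701: |R|=0.52715 <1
  x=-8.940: |R|=1.01421 >1
  x=-8.850: |R|=1.00961 >1
Stable set (-8.6667, 0).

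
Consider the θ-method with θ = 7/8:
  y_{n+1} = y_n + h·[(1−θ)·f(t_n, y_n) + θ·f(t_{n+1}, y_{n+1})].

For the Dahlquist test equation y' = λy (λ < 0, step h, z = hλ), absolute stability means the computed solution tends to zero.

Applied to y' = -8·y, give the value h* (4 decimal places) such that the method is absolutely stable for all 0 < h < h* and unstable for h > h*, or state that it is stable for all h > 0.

On y'=λy, z=hλ:
  y_{n+1} = y_n + z·[1/8·y_n + 7/8·y_{n+1}] ⇒ (1 − 7/8z)y_{n+1} = (1 + 1/8z)y_n
  so R(z) = (1 + 1/8z)/(1 − 7/8z).

Find x<0 with |R(x)|<1.
x=-1.26: |R|=0.4007
x=-2: |R|=0.2727
x=-10: |R|=0.0256
x=-100: |R|=0.1299
θ=7/8≥1/2 ⇒ |1+1/8x|<|1−7/8x| ∀x<0 ⇒ unbounded interval.

unbounded; (−∞, 0). Any h>0 works for λ=-8.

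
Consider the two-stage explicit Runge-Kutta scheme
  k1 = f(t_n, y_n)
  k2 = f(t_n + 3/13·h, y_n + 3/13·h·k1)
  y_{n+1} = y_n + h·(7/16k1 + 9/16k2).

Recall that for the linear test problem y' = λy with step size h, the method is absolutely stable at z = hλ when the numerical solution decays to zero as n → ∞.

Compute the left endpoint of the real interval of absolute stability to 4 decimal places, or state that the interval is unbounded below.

z* = -7.7037.

Set f=λy, z=hλ:
  k1=λy_n ⇒ h·k1=z·y_n;  k2=λ(1+3/13z)y_n ⇒ h·k2=z(1+3/13z)y_n
  y_{n+1}/y_n = 1 + 7/16z + 9/16z(1+3/13z) = 1 + z + 27/208z²
  R(z) = 1 + z + 27/208z².

Boundary: |R(x)|=1, x<0.
x=-1.42: |R|=0.1583
R=1: x+27/208x²=0 ⇒ x=−208/27=-7.7037; min R=1−1/(4·27/208)=-0.9259>−1
Confirm numerically:
  x=-7.530: |R|=0.83021 <1
  x=-7.226: |R|=0.55192 <1
  x=-5.459: |R|=0.59064 <1
  x=-4.177: |R|=0.91220 <1
  x=-7.801: |R|=1.09853 >1
  x=-7.794: |R|=1.09135 >1
  x=-7.728: |R|=1.02437 >1
So |R|<1 on (-7.7037, 0).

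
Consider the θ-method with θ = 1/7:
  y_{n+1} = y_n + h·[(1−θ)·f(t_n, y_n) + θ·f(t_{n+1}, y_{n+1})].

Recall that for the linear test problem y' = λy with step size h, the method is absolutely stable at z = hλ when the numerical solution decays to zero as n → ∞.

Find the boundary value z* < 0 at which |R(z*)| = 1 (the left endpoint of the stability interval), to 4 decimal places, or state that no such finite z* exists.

z* = -2.8000.

Test eqn y'=λy, z=hλ:
  y_{n+1} = y_n + z·[6/7·y_n + 1/7·y_{n+1}] ⇒ (1 − 1/7z)y_{n+1} = (1 + 6/7z)y_n
  ⇒ R(z) = (1 + 6/7z)/(1 − 1/7z).

Solve |R(x)|<1 on ℝ⁻.
x=-0.76: |R|=0.3144
R=−1: 1+6/7x = −1+1/7x ⇒ -5/7x=2 ⇒ x=2/(-5/7)=-2.8000
Confirm numerically:
  x=-2.669: |R|=0.93226 <1
  x=-1.519: |R|=0.24815 <1
  x=-1.480: |R|=0.22170 <1
  x=-3.370: |R|=1.27483 >1
  x=-3.224: |R|=1.20736 >1
  x=-3.031: |R|=1.11514 >1
Stable set (-2.8000, 0).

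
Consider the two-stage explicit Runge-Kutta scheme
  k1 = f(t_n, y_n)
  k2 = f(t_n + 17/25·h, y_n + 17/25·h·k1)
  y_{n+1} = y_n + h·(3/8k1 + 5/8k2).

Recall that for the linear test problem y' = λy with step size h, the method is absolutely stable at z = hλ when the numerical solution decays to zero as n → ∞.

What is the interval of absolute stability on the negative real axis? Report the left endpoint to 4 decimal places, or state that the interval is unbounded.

(-2.3529, 0).

Test eqn y'=λy, z=hλ:
  k1=λy_n ⇒ h·k1=z·y_n;  k2=λ(1+17/25z)y_n ⇒ h·k2=z(1+17/25z)y_n
  y_{n+1}/y_n = 1 + 3/8z + 5/8z(1+17/25z) = 1 + z + 17/40z²
  so R(z) = 1 + z + 17/40z².

Solve |R(x)|<1 on ℝ⁻.
x=-0.89: |R|=0.4466
R=1: x+17/40x²=0 ⇒ x=−40/17=-2.3529; min R=1−1/(4·17/40)=0.4118>−1
Confirm numerically:
  x=-1.638: |R|=0.50229 <1
  x=-1.435: |R|=0.44017 <1
  x=-1.094: |R|=0.41466 <1
  x=-2.787: |R|=1.51413 >1
  x=-2.374: |R|=1.02125 >1
Stable set (-2.3529, 0).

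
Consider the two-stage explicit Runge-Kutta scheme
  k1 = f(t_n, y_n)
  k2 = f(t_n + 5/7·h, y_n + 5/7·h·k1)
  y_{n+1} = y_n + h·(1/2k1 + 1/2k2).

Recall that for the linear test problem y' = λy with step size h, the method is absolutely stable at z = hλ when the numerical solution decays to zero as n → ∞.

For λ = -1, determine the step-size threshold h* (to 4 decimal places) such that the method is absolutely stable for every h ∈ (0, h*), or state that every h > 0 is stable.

(-2.8000,0); λ=-1 ⇒ h* = (14/5)/1 = 2.8000.

Set f=λy, z=hλ:
  k1=λy_n ⇒ h·k1=z·y_n;  k2=λ(1+5/7z)y_n ⇒ h·k2=z(1+5/7z)y_n
  y_{n+1}/y_n = 1 + 1/2z + 1/2z(1+5/7z) = 1 + z + 5/14z²
  so R(z) = 1 + z + 5/14z².

Need |R(x)|<1, x<0.
x=-0.54: |R|=0.5641
R=1: x+5/14x²=0 ⇒ x=−14/5=-2.8000; min R=1−1/(4·5/14)=0.3000>−1
Confirm numerically:
  x=-1.743: |R|=0.34202 <1
  x=-1.589: |R|=0.31276 <1
  x=-1.389: |R|=0.30004 <1
  x=-1.347: |R|=0.30100 <1
  x=-3.400: |R|=1.72857 >1
  x=-3.181: |R|=1.43284 >1
  x=-2.890: |R|=1.09289 >1
So |R|<1 on (-2.8000, 0).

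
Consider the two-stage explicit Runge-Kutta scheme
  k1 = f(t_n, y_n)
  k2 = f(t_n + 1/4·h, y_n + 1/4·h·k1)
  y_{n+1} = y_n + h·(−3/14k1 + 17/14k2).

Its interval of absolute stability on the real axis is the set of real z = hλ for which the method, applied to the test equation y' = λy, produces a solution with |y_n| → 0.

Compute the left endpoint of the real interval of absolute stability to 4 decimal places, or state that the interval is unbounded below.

With y'=λy (z=hλ):
  k1=λy_n ⇒ h·k1=z·y_n;  k2=λ(1+1/4z)y_n ⇒ h·k2=z(1+1/4z)y_n
  y_{n+1}/y_n = 1 − 3/14z + 17/14z(1+1/4z) = 1 + z + 17/56z²
  Hence R(z) = 1 + z + 17/56z².

Find x<0 with |R(x)|<1.
x=-1.58: |R|=0.1778
R=1: x+17/56x²=0 ⇒ x=−56/17=-3.2941; min R=1−1/(4·17/56)=0.1765>−1
Confirm numerically:
  x=-2.450: |R|=0.37219 <1
  x=-1.588: |R|=0.17753 <1
  x=-1.533: |R|=0.18042 <1
  x=-3.629: |R|=1.36893 >1
  x=-3.536: |R|=1.25964 >1
  x=-3.397: |R|=1.10610 >1
Stable set (-3.2941, 0).

z* = -3.2941.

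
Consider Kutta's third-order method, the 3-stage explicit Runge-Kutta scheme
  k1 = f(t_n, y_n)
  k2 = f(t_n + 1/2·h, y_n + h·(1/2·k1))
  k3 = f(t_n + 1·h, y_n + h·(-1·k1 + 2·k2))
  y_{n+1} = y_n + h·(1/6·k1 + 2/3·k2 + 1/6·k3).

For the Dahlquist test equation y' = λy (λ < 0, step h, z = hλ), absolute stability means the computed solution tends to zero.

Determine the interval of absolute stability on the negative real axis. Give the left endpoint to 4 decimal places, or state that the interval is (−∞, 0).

z∈(-2.5127,0).

With y'=λy (z=hλ):
  order 3, 3-stage ⇒ R(z)=1+z+z^2/2+z^3/6
  (e.g. R(-0.57)=0.56158, |R|=0.56158)

Boundary: |R(x)|=1, x<0.
x=-0.57: |R|=0.5616
|R(-2.25)|=0.6172 |R(-1.78)|=0.1358 |R(-1.53)|=0.0435
Bisect:
  x_lo=-3.1866 |R|=2.5024  x_hi=-0.1715 |R|=0.8424
  mid=-1.67903 |R|=0.05836 →hi
  mid=-2.43282 |R|=0.87333 →hi
  mid=-2.80971 |R|=1.55934 →lo
  mid=-2.62126 |R|=1.18755 →lo
  mid=-2.52704 |R|=1.02366 →lo
  mid=-2.47993 |R|=0.94685 →hi
  mid=-2.50348 |R|=0.98484 →hi
  mid=-2.51526 |R|=1.00414 →lo
  ...
  [-2.51287,-2.51269] ⇒ x*=-2.5127
Interval (-2.5127, 0).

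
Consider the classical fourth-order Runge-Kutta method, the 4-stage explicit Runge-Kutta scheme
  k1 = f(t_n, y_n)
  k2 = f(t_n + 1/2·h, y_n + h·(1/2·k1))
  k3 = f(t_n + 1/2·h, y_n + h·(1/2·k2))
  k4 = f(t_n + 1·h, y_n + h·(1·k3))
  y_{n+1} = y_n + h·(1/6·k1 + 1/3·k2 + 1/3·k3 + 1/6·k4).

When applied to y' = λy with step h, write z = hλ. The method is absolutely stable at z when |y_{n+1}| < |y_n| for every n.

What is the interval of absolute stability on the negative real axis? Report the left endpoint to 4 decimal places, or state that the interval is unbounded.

Set f=λy, z=hλ:
  order 4, 4-stage ⇒ R(z)=1+z+z^2/2+z^3/6+z^4/24
  (e.g. R(-1.06)=0.35590, |R|=0.35590)

Solve |R(x)|<1 on ℝ⁻.
x=-1.06: |R|=0.3559
|R(-2.6)|=0.7547 |R(-2.02)|=0.3402 |R(-1.24)|=0.3095
Bisect:
  x_lo=-3.4927 |R|=2.7061  x_hi=-0.1915 |R|=0.8257
  mid=-1.84209 |R|=0.29253 →hi
  mid=-2.66738 |R|=0.83630 →hi
  mid=-3.08003 |R|=1.54324 →lo
  mid=-2.87371 |R|=1.14169 →lo
  mid=-2.77054 |R|=0.97799 →hi
  mid=-2.82213 |R|=1.05697 →lo
  mid=-2.79634 |R|=1.01678 →lo
  mid=-2.78344 |R|=0.99721 →hi
  ...
  [-2.78545,-2.78525] ⇒ x*=-2.7853
So |R|<1 on (-2.7853, 0).

(-2.7853, 0).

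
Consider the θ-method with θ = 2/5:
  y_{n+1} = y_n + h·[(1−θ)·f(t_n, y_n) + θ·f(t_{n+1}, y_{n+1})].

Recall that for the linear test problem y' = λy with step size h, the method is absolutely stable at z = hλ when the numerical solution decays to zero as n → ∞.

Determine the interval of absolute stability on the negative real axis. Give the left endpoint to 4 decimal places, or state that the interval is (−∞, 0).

(-10.0000, 0).

On y'=λy, z=hλ:
  y_{n+1} = y_n + z·[3/5·y_n + 2/5·y_{n+1}] ⇒ (1 − 2/5z)y_{n+1} = (1 + 3/5z)y_n
  ⇒ R(z) = (1 + 3/5z)/(1 − 2/5z).

Boundary: |R(x)|=1, x<0.
x=-1.56: |R|=0.0394
R=−1: 1+3/5x = −1+2/5x ⇒ -1/5x=2 ⇒ x=2/(-1/5)=-10.0000
Confirm numerically:
  x=-8.036: |R|=0.90680 <1
  x=-7.817: |R|=0.89420 <1
  x=-6.468: |R|=0.80308 <1
  x=-10.464: |R|=1.01790 >1
  x=-10.239: |R|=1.00938 >1
  x=-10.206: |R|=1.00811 >1
So |R|<1 on (-10.0000, 0).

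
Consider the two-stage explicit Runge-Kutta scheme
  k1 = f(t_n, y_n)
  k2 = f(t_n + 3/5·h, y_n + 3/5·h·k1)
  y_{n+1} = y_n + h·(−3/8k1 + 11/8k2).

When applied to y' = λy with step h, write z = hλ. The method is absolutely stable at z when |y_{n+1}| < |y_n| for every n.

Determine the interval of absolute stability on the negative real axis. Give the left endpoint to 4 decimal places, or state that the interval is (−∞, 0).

z∈(-1.2121,0).

With y'=λy (z=hλ):
  k1=λy_n ⇒ h·k1=z·y_n;  k2=λ(1+3/5z)y_n ⇒ h·k2=z(1+3/5z)y_n
  y_{n+1}/y_n = 1 − 3/8z + 11/8z(1+3/5z) = 1 + z + 33/40z²
  R(z) = 1 + z + 33/40z².

Find x<0 with |R(x)|<1.
x=-1.61: |R|=1.5285
R=1: x+33/40x²=0 ⇒ x=−40/33=-1.2121; min R=1−1/(4·33/40)=0.6970>−1
Confirm numerically:
  x=-1.063: |R|=0.86922 <1
  x=-0.853: |R|=0.74728 <1
  x=-0.597: |R|=0.69704 <1
  x=-1.428: |R|=1.25433 >1
  x=-1.381: |R|=1.19241 >1
So |R|<1 on (-1.2121, 0).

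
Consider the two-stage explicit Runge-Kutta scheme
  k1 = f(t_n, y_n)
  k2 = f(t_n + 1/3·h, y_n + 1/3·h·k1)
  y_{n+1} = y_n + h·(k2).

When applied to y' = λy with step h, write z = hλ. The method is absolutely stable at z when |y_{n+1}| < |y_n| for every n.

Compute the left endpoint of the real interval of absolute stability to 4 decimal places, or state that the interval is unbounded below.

With y'=λy (z=hλ):
  k1=λy_n ⇒ h·k1=z·y_n;  k2=λ(1+1/3z)y_n ⇒ h·k2=z(1+1/3z)y_n
  y_{n+1}/y_n = 1 + z(1+1/3z) = 1 + z + 1/3z²
  Hence R(z) = 1 + z + 1/3z².

Find x<0 with |R(x)|<1.
x=-0.36: |R|=0.6832
R=1: x+1/3x²=0 ⇒ x=−3=-3.0000; min R=1−1/(4·1/3)=0.2500>−1
Confirm numerically:
  x=-2.896: |R|=0.89961 <1
  x=-2.312: |R|=0.46978 <1
  x=-2.199: |R|=0.41287 <1
  x=-2.107: |R|=0.37282 <1
  x=-3.341: |R|=1.37976 >1
  x=-3.075: |R|=1.07687 >1
So |R|<1 on (-3.0000, 0).

left endpoint -3.0000.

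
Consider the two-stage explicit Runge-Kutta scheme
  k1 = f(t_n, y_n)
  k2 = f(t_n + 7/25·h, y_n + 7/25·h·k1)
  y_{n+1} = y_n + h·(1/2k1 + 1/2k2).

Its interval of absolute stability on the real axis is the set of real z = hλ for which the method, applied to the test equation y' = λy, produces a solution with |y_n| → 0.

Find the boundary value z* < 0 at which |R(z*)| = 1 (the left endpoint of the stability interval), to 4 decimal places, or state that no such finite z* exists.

With y'=λy (z=hλ):
  k1=λy_n ⇒ h·k1=z·y_n;  k2=λ(1+7/25z)y_n ⇒ h·k2=z(1+7/25z)y_n
  y_{n+1}/y_n = 1 + 1/2z + 1/2z(1+7/25z) = 1 + z + 7/50z²
  Hence R(z) = 1 + z + 7/50z².

Find x<0 with |R(x)|<1.
x=-0.9: |R|=0.2134
R=1: x+7/50x²=0 ⇒ x=−50/7=-7.1429; min R=1−1/(4·7/50)=-0.7857>−1
Confirm numerically:
  x=-5.443: |R|=0.29533 <1
  x=-4.312: |R|=0.70893 <1
  x=-4.077: |R|=0.74993 <1
  x=-3.496: |R|=0.78492 <1
  x=-7.573: |R|=1.45605 >1
  x=-7.360: |R|=1.22374 >1
  x=-7.250: |R|=1.10875 >1
Interval (-7.1429, 0).

z* = -7.1429.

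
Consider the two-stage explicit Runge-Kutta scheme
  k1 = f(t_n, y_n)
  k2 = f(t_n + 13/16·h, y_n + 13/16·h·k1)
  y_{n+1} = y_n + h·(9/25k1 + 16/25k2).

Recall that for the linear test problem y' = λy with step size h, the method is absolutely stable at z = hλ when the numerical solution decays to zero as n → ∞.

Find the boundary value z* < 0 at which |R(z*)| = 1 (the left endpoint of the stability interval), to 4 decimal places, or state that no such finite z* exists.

On y'=λy, z=hλ:
  k1=λy_n ⇒ h·k1=z·y_n;  k2=λ(1+13/16z)y_n ⇒ h·k2=z(1+13/16z)y_n
  y_{n+1}/y_n = 1 + 9/25z + 16/25z(1+13/16z) = 1 + z + 13/25z²
  so R(z) = 1 + z + 13/25z².

Solve |R(x)|<1 on ℝ⁻.
x=-0.85: |R|=0.5257
R=1: x+13/25x²=0 ⇒ x=−25/13=-1.9231; min R=1−1/(4·13/25)=0.5192>−1
Confirm numerically:
  x=-1.719: |R|=0.81758 <1
  x=-1.443: |R|=0.63977 <1
  x=-0.880: |R|=0.52269 <1
  x=-2.396: |R|=1.58922 >1
  x=-2.130: |R|=1.22919 >1
  x=-1.945: |R|=1.02217 >1
So |R|<1 on (-1.9231, 0).

left endpoint -1.9231.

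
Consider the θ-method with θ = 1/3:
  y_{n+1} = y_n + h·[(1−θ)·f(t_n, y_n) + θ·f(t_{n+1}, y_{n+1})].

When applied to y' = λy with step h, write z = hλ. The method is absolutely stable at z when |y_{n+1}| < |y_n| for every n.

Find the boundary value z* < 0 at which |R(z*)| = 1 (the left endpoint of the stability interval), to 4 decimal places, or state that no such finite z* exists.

left endpoint -6.0000.

Test eqn y'=λy, z=hλ:
  y_{n+1} = y_n + z·[2/3·y_n + 1/3·y_{n+1}] ⇒ (1 − 1/3z)y_{n+1} = (1 + 2/3z)y_n
  Hence R(z) = (1 + 2/3z)/(1 − 1/3z).

Need |R(x)|<1, x<0.
x=-1.19: |R|=0.1480
R=−1: 1+2/3x = −1+1/3x ⇒ -1/3x=2 ⇒ x=2/(-1/3)=-6.0000
Confirm numerically:
  x=-5.801: |R|=0.97739 <1
  x=-4.139: |R|=0.73932 <1
  x=-3.884: |R|=0.69262 <1
  x=-6.403: |R|=1.04286 >1
  x=-6.310: |R|=1.03330 >1
  x=-6.304: |R|=1.03267 >1
Interval (-6.0000, 0).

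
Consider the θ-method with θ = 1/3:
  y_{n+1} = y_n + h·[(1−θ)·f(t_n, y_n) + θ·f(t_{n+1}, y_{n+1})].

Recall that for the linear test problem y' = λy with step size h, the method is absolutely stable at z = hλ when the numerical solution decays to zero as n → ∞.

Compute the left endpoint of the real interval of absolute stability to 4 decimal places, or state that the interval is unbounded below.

z* = -6.0000.

Set f=λy, z=hλ:
  y_{n+1} = y_n + z·[2/3·y_n + 1/3·y_{n+1}] ⇒ (1 − 1/3z)y_{n+1} = (1 + 2/3z)y_n
  so R(z) = (1 + 2/3z)/(1 − 1/3z).

Need |R(x)|<1, x<0.
x=-0.41: |R|=0.6393
R=−1: 1+2/3x = −1+1/3x ⇒ -1/3x=2 ⇒ x=2/(-1/3)=-6.0000
Confirm numerically:
  x=-3.285: |R|=0.56802 <1
  x=-2.843: |R|=0.45970 <1
  x=-2.678: |R|=0.41493 <1
  x=-6.587: |R|=1.06123 >1
  x=-6.269: |R|=1.02902 >1
Stable set (-6.0000, 0).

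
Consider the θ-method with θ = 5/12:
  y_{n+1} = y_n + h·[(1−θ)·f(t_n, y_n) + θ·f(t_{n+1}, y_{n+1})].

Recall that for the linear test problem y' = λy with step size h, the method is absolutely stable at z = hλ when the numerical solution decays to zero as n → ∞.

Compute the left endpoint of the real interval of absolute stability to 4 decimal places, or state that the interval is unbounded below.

On y'=λy, z=hλ:
  y_{n+1} = y_n + z·[7/12·y_n + 5/12·y_{n+1}] ⇒ (1 − 5/12z)y_{n+1} = (1 + 7/12z)y_n
  R(z) = (1 + 7/12z)/(1 − 5/12z).

Boundary: |R(x)|=1, x<0.
x=-0.31: |R|=0.7255
R=−1: 1+7/12x = −1+5/12x ⇒ -1/6x=2 ⇒ x=2/(-1/6)=-12.0000
Confirm numerically:
  x=-9.555: |R|=0.91819 <1
  x=-7.433: |R|=0.81422 <1
  x=-6.949: |R|=0.78389 <1
  x=-5.190: |R|=0.64111 <1
  x=-12.109: |R|=1.00301 >1
  x=-12.075: |R|=1.00207 >1
Interval (-12.0000, 0).

z* = -12.0000.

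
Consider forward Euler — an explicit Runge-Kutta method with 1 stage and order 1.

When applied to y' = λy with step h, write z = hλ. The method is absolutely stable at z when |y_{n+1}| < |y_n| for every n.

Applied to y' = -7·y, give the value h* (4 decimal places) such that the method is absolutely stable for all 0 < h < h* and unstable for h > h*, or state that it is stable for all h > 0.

(-2.0000,0); λ=-7 ⇒ h* = 0.2857.

Test eqn y'=λy, z=hλ:
  order 1, 1-stage ⇒ R(z)=1+z
  (e.g. R(-0.62)=0.38000, |R|=0.38000)

Solve |R(x)|<1 on ℝ⁻.
x=-0.62: |R|=0.3800
|R(-1.68)|=0.6800 |R(-0.83)|=0.1700 |R(-0.66)|=0.3400
Bisect:
  x_lo=-2.7306 |R|=1.7306  x_hi=-0.0612 |R|=0.9388
  mid=-1.39591 |R|=0.39591 →hi
  mid=-2.06327 |R|=1.06327 →lo
  mid=-1.72959 |R|=0.72959 →hi
  mid=-1.89643 |R|=0.89643 →hi
  mid=-1.97985 |R|=0.97985 →hi
  mid=-2.02156 |R|=1.02156 →lo
  mid=-2.00070 |R|=1.00070 →lo
  ...
  [-2.00005,-1.99989] ⇒ x*=-2.0000
Interval (-2.0000, 0).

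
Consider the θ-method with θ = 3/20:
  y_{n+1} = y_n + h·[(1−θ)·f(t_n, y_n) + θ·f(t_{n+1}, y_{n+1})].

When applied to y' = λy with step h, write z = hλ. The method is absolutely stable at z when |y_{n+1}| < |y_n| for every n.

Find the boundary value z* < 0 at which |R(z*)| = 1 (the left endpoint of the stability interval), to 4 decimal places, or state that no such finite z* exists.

Set f=λy, z=hλ:
  y_{n+1} = y_n + z·[17/20·y_n + 3/20·y_{n+1}] ⇒ (1 − 3/20z)y_{n+1} = (1 + 17/20z)y_n
  so R(z) = (1 + 17/20z)/(1 − 3/20z).

Solve |R(x)|<1 on ℝ⁻.
x=-0.52: |R|=0.5176
R=−1: 1+17/20x = −1+3/20x ⇒ -7/10x=2 ⇒ x=2/(-7/10)=-2.8571
Confirm numerically:
  x=-2.540: |R|=0.83925 <1
  x=-2.077: |R|=0.58362 <1
  x=-1.766: |R|=0.39616 <1
  x=-3.439: |R|=1.26869 >1
  x=-3.416: |R|=1.25866 >1
  x=-3.407: |R|=1.25472 >1
Interval (-2.8571, 0).

z* = -2.8571.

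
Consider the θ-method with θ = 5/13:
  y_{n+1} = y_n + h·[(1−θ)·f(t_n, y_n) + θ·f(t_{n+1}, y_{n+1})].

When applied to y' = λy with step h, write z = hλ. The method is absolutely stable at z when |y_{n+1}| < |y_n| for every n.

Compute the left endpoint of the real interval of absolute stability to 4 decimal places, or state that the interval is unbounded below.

Set f=λy, z=hλ:
  y_{n+1} = y_n + z·[8/13·y_n + 5/13·y_{n+1}] ⇒ (1 − 5/13z)y_{n+1} = (1 + 8/13z)y_n
  R(z) = (1 + 8/13z)/(1 − 5/13z).

Solve |R(x)|<1 on ℝ⁻.
x=-1.46: |R|=0.0650
R=−1: 1+8/13x = −1+5/13x ⇒ -3/13x=2 ⇒ x=2/(-3/13)=-8.6667
Confirm numerically:
  x=-6.191: |R|=0.83103 <1
  x=-3.962: |R|=0.56983 <1
  x=-3.766: |R|=0.53811 <1
  x=-9.256: |R|=1.02982 >1
  x=-9.140: |R|=1.02419 >1
  x=-8.982: |R|=1.01634 >1
Stable set (-8.6667, 0).

z* = -8.6667.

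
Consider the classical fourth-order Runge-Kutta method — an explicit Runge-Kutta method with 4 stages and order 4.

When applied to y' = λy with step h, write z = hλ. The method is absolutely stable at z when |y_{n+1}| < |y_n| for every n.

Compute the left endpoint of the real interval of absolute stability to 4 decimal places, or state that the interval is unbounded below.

left endpoint -2.7853.

Test eqn y'=λy, z=hλ:
  order 4, 4-stage ⇒ R(z)=1+z+z^2/2+z^3/6+z^4/24
  (e.g. R(-0.48)=0.61898, |R|=0.61898)

Find x<0 with |R(x)|<1.
x=-0.48: |R|=0.6190
|R(-2.33)|=0.5043 |R(-1.12)|=0.3386 |R(-0.7)|=0.4978
Bisect:
  x_lo=-3.2535 |R|=1.9680  x_hi=-0.1211 |R|=0.8859
  mid=-1.68731 |R|=0.27329 →hi
  mid=-2.47042 |R|=0.62018 →hi
  mid=-2.86197 |R|=1.12189 →lo
  mid=-2.66619 |R|=0.83479 →hi
  mid=-2.76408 |R|=0.96849 →hi
  mid=-2.81302 |R|=1.04262 →lo
  mid=-2.78855 |R|=1.00493 →lo
  mid=-2.77632 |R|=0.98655 →hi
  mid=-2.78243 |R|=0.99570 →hi
  ...
  [-2.78530,-2.78511] ⇒ x*=-2.7853
Stable set (-2.7853, 0).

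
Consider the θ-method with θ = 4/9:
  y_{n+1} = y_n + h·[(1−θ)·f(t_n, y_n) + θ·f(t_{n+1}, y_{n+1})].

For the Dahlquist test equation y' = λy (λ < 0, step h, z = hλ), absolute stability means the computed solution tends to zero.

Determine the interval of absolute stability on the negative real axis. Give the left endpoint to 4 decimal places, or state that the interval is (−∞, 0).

z∈(-18.0000,0).

Test eqn y'=λy, z=hλ:
  y_{n+1} = y_n + z·[5/9·y_n + 4/9·y_{n+1}] ⇒ (1 − 4/9z)y_{n+1} = (1 + 5/9z)y_n
  so R(z) = (1 + 5/9z)/(1 − 4/9z).

Boundary: |R(x)|=1, x<0.
x=-1.23: |R|=0.2047
R=−1: 1+5/9x = −1+4/9x ⇒ -1/9x=2 ⇒ x=2/(-1/9)=-18.0000
Confirm numerically:
  x=-15.715: |R|=0.96820 <1
  x=-9.109: |R|=0.80432 <1
  x=-8.156: |R|=0.76350 <1
  x=-18.577: |R|=1.00693 >1
  x=-18.375: |R|=1.00455 >1
Interval (-18.0000, 0).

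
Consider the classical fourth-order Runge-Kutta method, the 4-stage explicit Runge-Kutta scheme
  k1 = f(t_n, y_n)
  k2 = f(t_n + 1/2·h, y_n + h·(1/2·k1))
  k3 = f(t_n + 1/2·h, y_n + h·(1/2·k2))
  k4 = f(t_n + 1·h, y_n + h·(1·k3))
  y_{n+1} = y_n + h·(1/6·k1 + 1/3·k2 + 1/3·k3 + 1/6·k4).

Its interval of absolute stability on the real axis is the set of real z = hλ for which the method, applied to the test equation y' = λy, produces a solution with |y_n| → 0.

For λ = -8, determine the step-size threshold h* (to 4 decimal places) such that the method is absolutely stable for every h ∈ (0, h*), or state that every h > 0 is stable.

On y'=λy, z=hλ:
  order 4, 4-stage ⇒ R(z)=1+z+z^2/2+z^3/6+z^4/24
  (e.g. R(-0.66)=0.51779, |R|=0.51779)

Need |R(x)|<1, x<0.
x=-0.66: |R|=0.5178
|R(-2.98)|=1.3355 |R(-1.9)|=0.3048 |R(-1.17)|=0.3256
Bisect:
  x_lo=-3.1386 |R|=1.6771  x_hi=-0.1806 |R|=0.8348
  mid=-1.65958 |R|=0.27179 →hi
  mid=-2.39909 |R|=0.55765 →hi
  mid=-2.76884 |R|=0.97548 →hi
  mid=-2.95372 |R|=1.28508 →lo
  mid=-2.86128 |R|=1.12074 →lo
  mid=-2.81506 |R|=1.04581 →lo
  mid=-2.79195 |R|=1.01008 →lo
  mid=-2.78040 |R|=0.99264 →hi
  ...
  [-2.78545,-2.78527] ⇒ x*=-2.7853
So |R|<1 on (-2.7853, 0).

(-2.7853,0); λ=-8 ⇒ h* = 0.3482.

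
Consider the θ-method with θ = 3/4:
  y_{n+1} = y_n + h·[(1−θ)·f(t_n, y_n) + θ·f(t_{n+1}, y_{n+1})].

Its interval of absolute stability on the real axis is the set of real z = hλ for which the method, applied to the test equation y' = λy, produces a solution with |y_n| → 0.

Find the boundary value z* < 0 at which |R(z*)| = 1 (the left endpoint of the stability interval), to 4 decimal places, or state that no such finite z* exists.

With y'=λy (z=hλ):
  y_{n+1} = y_n + z·[1/4·y_n + 3/4·y_{n+1}] ⇒ (1 − 3/4z)y_{n+1} = (1 + 1/4z)y_n
  Hence R(z) = (1 + 1/4z)/(1 − 3/4z).

Need |R(x)|<1, x<0.
x=-0.45: |R|=0.6636
x=-2: |R|=0.2000
x=-10: |R|=0.1765
x=-100: |R|=0.3158
θ=3/4≥1/2 ⇒ |1+1/4x|<|1−3/4x| ∀x<0 ⇒ unbounded interval.

(−∞, 0) — no finite endpoint.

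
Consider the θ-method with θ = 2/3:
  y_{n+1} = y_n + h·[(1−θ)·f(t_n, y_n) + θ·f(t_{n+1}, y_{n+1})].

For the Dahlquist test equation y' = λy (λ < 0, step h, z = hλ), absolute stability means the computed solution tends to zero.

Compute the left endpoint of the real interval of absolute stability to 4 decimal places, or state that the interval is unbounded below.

On y'=λy, z=hλ:
  y_{n+1} = y_n + z·[1/3·y_n + 2/3·y_{n+1}] ⇒ (1 − 2/3z)y_{n+1} = (1 + 1/3z)y_n
  R(z) = (1 + 1/3z)/(1 − 2/3z).

Find x<0 with |R(x)|<1.
x=-0.89: |R|=0.4414
x=-2: |R|=0.1429
x=-10: |R|=0.3043
x=-100: |R|=0.4778
θ=2/3≥1/2 ⇒ |1+1/3x|<|1−2/3x| ∀x<0 ⇒ stable on all of ℝ⁻.

interval (−∞, 0).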